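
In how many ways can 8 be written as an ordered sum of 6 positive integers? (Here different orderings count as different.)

Equivalently, choose which 5 of the 7 gaps become plus signs: C(7,5) = 21.

21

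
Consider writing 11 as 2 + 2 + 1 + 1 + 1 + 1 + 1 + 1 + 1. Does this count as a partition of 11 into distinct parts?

No

The parts sum to 11, and the condition 'all summands are distinct' is violated.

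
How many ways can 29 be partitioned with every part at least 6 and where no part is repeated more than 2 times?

There are too many to list fully; the first 12 (by largest part) are:
29
23 + 6
22 + 7
21 + 8
20 + 9
19 + 10
18 + 11
17 + 12
17 + 6 + 6
16 + 13
16 + 7 + 6
15 + 14
…and 18 more, for 30 total.

30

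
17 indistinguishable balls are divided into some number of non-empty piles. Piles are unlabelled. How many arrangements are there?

297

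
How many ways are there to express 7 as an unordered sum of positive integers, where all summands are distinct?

Enumerating:
7
6,1
5,2
4,3
4,2,1

5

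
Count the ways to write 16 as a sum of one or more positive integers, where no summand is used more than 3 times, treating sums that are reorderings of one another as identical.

132

Enumerating by decreasing first part gives 132 partitions in all.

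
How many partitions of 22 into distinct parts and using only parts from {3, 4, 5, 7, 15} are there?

2

Enumerating:
15+7
15+4+3
Counting gives 2.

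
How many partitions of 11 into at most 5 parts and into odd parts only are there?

They are:
11
9, 1, 1
7, 3, 1
7, 1, 1, 1, 1
5, 5, 1
5, 3, 3
5, 3, 1, 1, 1
3, 3, 3, 1, 1
That's 8 in total.

8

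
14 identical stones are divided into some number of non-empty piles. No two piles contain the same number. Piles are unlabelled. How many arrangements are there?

Enumerating:
14
13+1
12+2
11+3
11+2+1
10+4
10+3+1
9+5
9+4+1
9+3+2
8+6
8+5+1
8+4+2
8+3+2+1
7+6+1
7+5+2
7+4+3
7+4+2+1
6+5+3
6+5+2+1
6+4+3+1
5+4+3+2
Counting gives 22.

22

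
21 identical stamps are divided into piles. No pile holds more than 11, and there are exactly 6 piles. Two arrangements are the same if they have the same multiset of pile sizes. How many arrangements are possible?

A full systematic count gives 98.

98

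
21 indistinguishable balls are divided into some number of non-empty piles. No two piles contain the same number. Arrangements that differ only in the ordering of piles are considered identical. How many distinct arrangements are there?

Direct enumeration gives 76 partitions.

76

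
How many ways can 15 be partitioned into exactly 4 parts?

27

A partial list (first 12 by largest part):
12+1+1+1
11+2+1+1
10+3+1+1
10+2+2+1
9+4+1+1
9+3+2+1
9+2+2+2
8+5+1+1
8+4+2+1
8+3+3+1
8+3+2+2
7+6+1+1
…and 15 more, for 27 total.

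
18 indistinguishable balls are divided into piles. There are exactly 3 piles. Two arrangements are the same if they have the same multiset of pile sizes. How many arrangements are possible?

27

There are too many to list fully; the first 12 (by largest part) are:
1,1,16
1,2,15
1,3,14
2,2,14
1,4,13
2,3,13
1,5,12
2,4,12
3,3,12
1,6,11
2,5,11
3,4,11
…and 15 more, for 27 total.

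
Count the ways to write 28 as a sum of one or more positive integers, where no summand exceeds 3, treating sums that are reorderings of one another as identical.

Enumerating by decreasing first part gives 80 partitions in all.

80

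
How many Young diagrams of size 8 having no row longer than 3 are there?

10

The partitions of 8 that satisfy the conditions:
3 + 3 + 2
3 + 3 + 1 + 1
3 + 2 + 2 + 1
3 + 2 + 1 + 1 + 1
3 + 1 + 1 + 1 + 1 + 1
2 + 2 + 2 + 2
2 + 2 + 2 + 1 + 1
2 + 2 + 1 + 1 + 1 + 1
2 + 1 + 1 + 1 + 1 + 1 + 1
1 + 1 + 1 + 1 + 1 + 1 + 1 + 1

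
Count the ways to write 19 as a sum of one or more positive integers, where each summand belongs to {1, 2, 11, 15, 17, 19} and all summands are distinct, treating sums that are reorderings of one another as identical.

They are:
19
2,17
Counting gives 2.

2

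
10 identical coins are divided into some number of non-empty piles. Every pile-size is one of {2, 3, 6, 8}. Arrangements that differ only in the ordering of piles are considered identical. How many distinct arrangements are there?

4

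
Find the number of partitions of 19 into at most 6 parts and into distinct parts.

54

A partial list (first 12 by largest part):
19
18+1
17+2
16+3
16+2+1
15+4
15+3+1
14+5
14+4+1
14+3+2
13+6
13+5+1
…and 42 more, for 54 total.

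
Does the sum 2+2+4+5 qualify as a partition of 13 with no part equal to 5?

No

The parts sum to 13, and the condition 'no summand equals 5' is violated.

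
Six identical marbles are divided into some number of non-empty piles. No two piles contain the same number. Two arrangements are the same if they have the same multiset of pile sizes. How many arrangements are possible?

4

They are:
6
5,1
4,2
3,2,1
Counting gives 4.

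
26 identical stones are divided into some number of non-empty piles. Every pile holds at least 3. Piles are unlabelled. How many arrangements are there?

158

Direct enumeration gives 158 partitions.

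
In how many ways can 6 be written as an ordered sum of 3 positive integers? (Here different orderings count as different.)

By stars and bars with positive parts, the count is C(5,2) = 10.

10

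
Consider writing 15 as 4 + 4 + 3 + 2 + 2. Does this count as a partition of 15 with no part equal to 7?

Yes

The parts sum to 15, and the condition 'no summand equals 7' holds.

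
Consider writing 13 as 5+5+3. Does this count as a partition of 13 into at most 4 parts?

Yes

The parts sum to 13, and the condition 'there are at most 4 summands' holds.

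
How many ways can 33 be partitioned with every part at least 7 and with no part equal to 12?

A partial list (first 12 by largest part):
33
26,7
25,8
24,9
23,10
22,11
20,13
19,14
19,7,7
18,15
18,8,7
17,16
…and 18 more, for 30 total.

30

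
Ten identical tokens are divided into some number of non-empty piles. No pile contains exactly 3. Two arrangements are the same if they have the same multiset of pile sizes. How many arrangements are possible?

27

There are too many to list fully; the first 12 (by largest part) are:
10
9 + 1
8 + 2
8 + 1 + 1
7 + 2 + 1
7 + 1 + 1 + 1
6 + 4
6 + 2 + 2
6 + 2 + 1 + 1
6 + 1 + 1 + 1 + 1
5 + 5
5 + 4 + 1
…and 15 more, for 27 total.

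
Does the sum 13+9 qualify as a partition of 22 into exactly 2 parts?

The parts sum to 22, and the condition 'there are exactly 2 summands' holds.

Yes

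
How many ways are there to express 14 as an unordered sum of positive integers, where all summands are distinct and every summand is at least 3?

Listing the qualifying partitions of 14:
14
11, 3
10, 4
9, 5
8, 6
7, 4, 3
6, 5, 3

7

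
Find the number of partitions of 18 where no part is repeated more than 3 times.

208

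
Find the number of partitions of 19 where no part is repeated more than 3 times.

258

There are 258 such partitions.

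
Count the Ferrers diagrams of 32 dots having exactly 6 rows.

709

Direct enumeration gives 709 partitions.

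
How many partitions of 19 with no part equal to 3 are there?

259

A full systematic count gives 259.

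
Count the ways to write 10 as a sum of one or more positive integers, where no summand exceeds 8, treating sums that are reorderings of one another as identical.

40

A partial list (first 12 by largest part):
2,8
1,1,8
3,7
1,2,7
1,1,1,7
4,6
1,3,6
2,2,6
1,1,2,6
1,1,1,1,6
5,5
1,4,5
…and 28 more, for 40 total.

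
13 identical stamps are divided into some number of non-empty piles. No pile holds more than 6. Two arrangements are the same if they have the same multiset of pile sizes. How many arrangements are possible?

71

There are 71 such partitions.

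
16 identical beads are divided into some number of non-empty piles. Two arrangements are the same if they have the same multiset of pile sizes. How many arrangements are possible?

Counting exhaustively, 231 partitions satisfy the conditions.

231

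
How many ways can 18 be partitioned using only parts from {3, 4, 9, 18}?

Listing the qualifying partitions of 18:
18
9, 9
3, 3, 3, 9
3, 3, 4, 4, 4
3, 3, 3, 3, 3, 3
Counting gives 5.

5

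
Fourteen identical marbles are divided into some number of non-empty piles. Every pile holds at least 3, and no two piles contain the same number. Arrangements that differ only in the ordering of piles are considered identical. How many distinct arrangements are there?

The partitions of 14 that satisfy the conditions:
14
11,3
10,4
9,5
8,6
7,4,3
6,5,3
Counting gives 7.

7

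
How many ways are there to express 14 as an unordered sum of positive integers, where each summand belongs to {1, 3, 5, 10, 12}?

14

The partitions of 14 that satisfy the conditions:
12+1+1
10+3+1
10+1+1+1+1
5+5+3+1
5+5+1+1+1+1
5+3+3+3
5+3+3+1+1+1
5+3+1+1+1+1+1+1
5+1+1+1+1+1+1+1+1+1
3+3+3+3+1+1
3+3+3+1+1+1+1+1
3+3+1+1+1+1+1+1+1+1
3+1+1+1+1+1+1+1+1+1+1+1
1+1+1+1+1+1+1+1+1+1+1+1+1+1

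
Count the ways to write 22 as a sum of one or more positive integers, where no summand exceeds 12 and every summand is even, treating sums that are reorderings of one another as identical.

44

A partial list (first 12 by largest part):
10, 12
2, 8, 12
4, 6, 12
2, 2, 6, 12
2, 4, 4, 12
2, 2, 2, 4, 12
2, 2, 2, 2, 2, 12
2, 10, 10
4, 8, 10
2, 2, 8, 10
6, 6, 10
2, 4, 6, 10
…and 32 more, for 44 total.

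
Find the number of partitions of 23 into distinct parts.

104

A full systematic count gives 104.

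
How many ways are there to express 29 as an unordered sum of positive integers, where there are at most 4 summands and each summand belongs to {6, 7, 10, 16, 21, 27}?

2

Listing the qualifying partitions of 29:
16 + 7 + 6
10 + 7 + 6 + 6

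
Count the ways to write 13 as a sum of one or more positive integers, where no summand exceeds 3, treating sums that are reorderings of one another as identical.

The partitions of 13 that satisfy the conditions:
3,3,3,3,1
3,3,3,2,2
3,3,3,2,1,1
3,3,3,1,1,1,1
3,3,2,2,2,1
3,3,2,2,1,1,1
3,3,2,1,1,1,1,1
3,3,1,1,1,1,1,1,1
3,2,2,2,2,2
3,2,2,2,2,1,1
3,2,2,2,1,1,1,1
3,2,2,1,1,1,1,1,1
3,2,1,1,1,1,1,1,1,1
3,1,1,1,1,1,1,1,1,1,1
2,2,2,2,2,2,1
2,2,2,2,2,1,1,1
2,2,2,2,1,1,1,1,1
2,2,2,1,1,1,1,1,1,1
2,2,1,1,1,1,1,1,1,1,1
2,1,1,1,1,1,1,1,1,1,1,1
1,1,1,1,1,1,1,1,1,1,1,1,1

21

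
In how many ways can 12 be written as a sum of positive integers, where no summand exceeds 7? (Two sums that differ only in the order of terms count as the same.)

65

There are too many to list fully; the first 12 (by largest part) are:
7 + 5
7 + 4 + 1
7 + 3 + 2
7 + 3 + 1 + 1
7 + 2 + 2 + 1
7 + 2 + 1 + 1 + 1
7 + 1 + 1 + 1 + 1 + 1
6 + 6
6 + 5 + 1
6 + 4 + 2
6 + 4 + 1 + 1
6 + 3 + 3
…and 53 more, for 65 total.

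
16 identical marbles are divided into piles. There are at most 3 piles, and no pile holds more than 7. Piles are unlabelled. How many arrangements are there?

5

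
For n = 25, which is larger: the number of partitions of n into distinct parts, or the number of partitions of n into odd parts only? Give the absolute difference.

0

Partitions of 25 into distinct parts: 142.
Partitions of 25 into odd parts only: 142.
|142 − 142| = 0.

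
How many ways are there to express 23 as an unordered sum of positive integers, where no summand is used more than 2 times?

355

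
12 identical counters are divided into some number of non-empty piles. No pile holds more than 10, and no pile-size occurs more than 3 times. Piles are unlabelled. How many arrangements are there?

There are too many to list fully; the first 12 (by largest part) are:
10+2
10+1+1
9+3
9+2+1
9+1+1+1
8+4
8+3+1
8+2+2
8+2+1+1
7+5
7+4+1
7+3+2
…and 36 more, for 48 total.

48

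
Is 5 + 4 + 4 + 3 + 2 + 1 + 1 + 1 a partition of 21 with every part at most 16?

Yes

The parts sum to 21, and the condition 'no summand exceeds 16' holds.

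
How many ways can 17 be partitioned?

Direct enumeration gives 297 partitions.

297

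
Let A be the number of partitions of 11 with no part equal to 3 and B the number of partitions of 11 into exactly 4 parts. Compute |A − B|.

Partitions of 11 with no part equal to 3: 34.
Partitions of 11 into exactly 4 parts: 11.
|34 − 11| = 23.

23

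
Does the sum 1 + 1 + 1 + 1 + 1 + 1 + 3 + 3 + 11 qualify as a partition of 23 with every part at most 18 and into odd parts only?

Yes

The parts sum to 23, and the condition 'no summand exceeds 18' holds; the condition 'every summand is odd' holds.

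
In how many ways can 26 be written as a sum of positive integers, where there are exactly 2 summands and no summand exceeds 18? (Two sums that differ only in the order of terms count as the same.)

They are:
8+18
9+17
10+16
11+15
12+14
13+13
Counting gives 6.

6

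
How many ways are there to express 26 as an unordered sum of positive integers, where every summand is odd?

Direct enumeration gives 165 partitions.

165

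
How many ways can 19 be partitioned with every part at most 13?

471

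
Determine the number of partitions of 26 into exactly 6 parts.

282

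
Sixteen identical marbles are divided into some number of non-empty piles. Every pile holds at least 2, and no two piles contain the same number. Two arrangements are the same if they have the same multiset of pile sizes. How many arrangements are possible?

Listing the qualifying partitions of 16:
16
14,2
13,3
12,4
11,5
11,3,2
10,6
10,4,2
9,7
9,5,2
9,4,3
8,6,2
8,5,3
7,6,3
7,5,4
7,4,3,2
6,5,3,2

17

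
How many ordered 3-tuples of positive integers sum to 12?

55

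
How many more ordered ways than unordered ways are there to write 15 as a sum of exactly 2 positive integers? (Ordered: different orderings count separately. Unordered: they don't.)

7

Compositions: C(14,1) = 14.
Partitions of 15 into exactly 2 parts: 7.
Difference: 14 − 7 = 7.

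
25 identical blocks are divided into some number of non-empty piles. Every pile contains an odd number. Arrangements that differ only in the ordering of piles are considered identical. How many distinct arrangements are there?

142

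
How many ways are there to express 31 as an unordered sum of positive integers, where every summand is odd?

340

A full systematic count gives 340.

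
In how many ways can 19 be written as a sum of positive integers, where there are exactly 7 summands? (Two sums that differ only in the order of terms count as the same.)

65

There are too many to list fully; the first 12 (by largest part) are:
13,1,1,1,1,1,1
12,2,1,1,1,1,1
11,3,1,1,1,1,1
11,2,2,1,1,1,1
10,4,1,1,1,1,1
10,3,2,1,1,1,1
10,2,2,2,1,1,1
9,5,1,1,1,1,1
9,4,2,1,1,1,1
9,3,3,1,1,1,1
9,3,2,2,1,1,1
9,2,2,2,2,1,1
…and 53 more, for 65 total.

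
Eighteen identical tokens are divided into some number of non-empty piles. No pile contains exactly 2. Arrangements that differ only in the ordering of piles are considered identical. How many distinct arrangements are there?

154

Direct enumeration gives 154 partitions.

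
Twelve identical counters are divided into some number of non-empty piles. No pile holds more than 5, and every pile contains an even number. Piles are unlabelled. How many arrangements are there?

4

Enumerating:
4, 4, 4
4, 4, 2, 2
4, 2, 2, 2, 2
2, 2, 2, 2, 2, 2
Counting gives 4.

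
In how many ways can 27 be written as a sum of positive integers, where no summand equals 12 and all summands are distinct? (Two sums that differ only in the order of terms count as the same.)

167

There are 167 such partitions.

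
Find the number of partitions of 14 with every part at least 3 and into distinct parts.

Enumerating:
14
3 + 11
4 + 10
5 + 9
6 + 8
3 + 4 + 7
3 + 5 + 6

7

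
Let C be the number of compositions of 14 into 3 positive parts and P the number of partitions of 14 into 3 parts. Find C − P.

Ordered (compositions into 3 parts): C(13,2) = 78.
Unordered (partitions into 3 parts): 16.
Difference: 78 − 16 = 62.

62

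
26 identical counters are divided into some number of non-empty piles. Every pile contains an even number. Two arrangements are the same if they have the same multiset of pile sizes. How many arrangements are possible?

101

Counting exhaustively, 101 partitions satisfy the conditions.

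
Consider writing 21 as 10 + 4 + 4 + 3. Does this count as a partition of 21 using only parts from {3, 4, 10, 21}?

The parts sum to 21, and the condition 'each summand belongs to {3, 4, 10, 21}' holds.

Yes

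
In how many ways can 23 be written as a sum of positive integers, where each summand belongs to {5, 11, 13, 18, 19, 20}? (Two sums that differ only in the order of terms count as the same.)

Enumerating:
5+18
5+5+13

2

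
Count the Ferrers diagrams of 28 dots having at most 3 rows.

80

Counting exhaustively, 80 partitions satisfy the conditions.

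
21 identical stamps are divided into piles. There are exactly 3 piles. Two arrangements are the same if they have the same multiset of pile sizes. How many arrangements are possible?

37

There are too many to list fully; the first 12 (by largest part) are:
19, 1, 1
18, 2, 1
17, 3, 1
17, 2, 2
16, 4, 1
16, 3, 2
15, 5, 1
15, 4, 2
15, 3, 3
14, 6, 1
14, 5, 2
14, 4, 3
…and 25 more, for 37 total.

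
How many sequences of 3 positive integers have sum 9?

By stars and bars with positive parts, the count is C(8,2) = 28.

28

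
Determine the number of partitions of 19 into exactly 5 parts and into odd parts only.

They are:
15, 1, 1, 1, 1
13, 3, 1, 1, 1
11, 5, 1, 1, 1
11, 3, 3, 1, 1
9, 7, 1, 1, 1
9, 5, 3, 1, 1
9, 3, 3, 3, 1
7, 7, 3, 1, 1
7, 5, 5, 1, 1
7, 5, 3, 3, 1
7, 3, 3, 3, 3
5, 5, 5, 3, 1
5, 5, 3, 3, 3
That's 13 in total.

13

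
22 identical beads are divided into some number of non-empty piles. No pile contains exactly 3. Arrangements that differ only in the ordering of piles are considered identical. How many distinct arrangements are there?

512

Systematic enumeration (by largest part, then next-largest, …) yields 512.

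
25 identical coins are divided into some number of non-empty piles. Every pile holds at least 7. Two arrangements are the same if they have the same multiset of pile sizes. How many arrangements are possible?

11

Listing the qualifying partitions of 25:
25
7+18
8+17
9+16
10+15
11+14
12+13
7+7+11
7+8+10
7+9+9
8+8+9
Counting gives 11.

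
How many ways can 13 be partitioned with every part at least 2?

They are:
13
11 + 2
10 + 3
9 + 4
9 + 2 + 2
8 + 5
8 + 3 + 2
7 + 6
7 + 4 + 2
7 + 3 + 3
7 + 2 + 2 + 2
6 + 5 + 2
6 + 4 + 3
6 + 3 + 2 + 2
5 + 5 + 3
5 + 4 + 4
5 + 4 + 2 + 2
5 + 3 + 3 + 2
5 + 2 + 2 + 2 + 2
4 + 4 + 3 + 2
4 + 3 + 3 + 3
4 + 3 + 2 + 2 + 2
3 + 3 + 3 + 2 + 2
3 + 2 + 2 + 2 + 2 + 2
That's 24 in total.

24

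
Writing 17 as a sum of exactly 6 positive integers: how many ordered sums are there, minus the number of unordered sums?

Ordered (compositions into 6 parts): C(16,5) = 4368.
Unordered (partitions into 6 parts): 44.
Difference: 4368 − 44 = 4324.

4324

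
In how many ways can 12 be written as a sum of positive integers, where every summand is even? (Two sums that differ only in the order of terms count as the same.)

They are:
12
2, 10
4, 8
2, 2, 8
6, 6
2, 4, 6
2, 2, 2, 6
4, 4, 4
2, 2, 4, 4
2, 2, 2, 2, 4
2, 2, 2, 2, 2, 2
Counting gives 11.

11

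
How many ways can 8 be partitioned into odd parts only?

6

They are:
7 + 1
5 + 3
5 + 1 + 1 + 1
3 + 3 + 1 + 1
3 + 1 + 1 + 1 + 1 + 1
1 + 1 + 1 + 1 + 1 + 1 + 1 + 1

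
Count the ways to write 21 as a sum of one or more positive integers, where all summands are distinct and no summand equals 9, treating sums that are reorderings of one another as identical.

There are too many to list fully; the first 12 (by largest part) are:
21
20, 1
19, 2
18, 3
18, 2, 1
17, 4
17, 3, 1
16, 5
16, 4, 1
16, 3, 2
15, 6
15, 5, 1
…and 51 more, for 63 total.

63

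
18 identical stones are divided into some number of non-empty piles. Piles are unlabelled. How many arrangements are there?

Systematic enumeration (by largest part, then next-largest, …) yields 385.

385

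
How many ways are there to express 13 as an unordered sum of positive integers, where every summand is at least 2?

24

Listing the qualifying partitions of 13:
13
11+2
10+3
9+4
9+2+2
8+5
8+3+2
7+6
7+4+2
7+3+3
7+2+2+2
6+5+2
6+4+3
6+3+2+2
5+5+3
5+4+4
5+4+2+2
5+3+3+2
5+2+2+2+2
4+4+3+2
4+3+3+3
4+3+2+2+2
3+3+3+2+2
3+2+2+2+2+2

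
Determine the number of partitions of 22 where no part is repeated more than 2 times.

Direct enumeration gives 297 partitions.

297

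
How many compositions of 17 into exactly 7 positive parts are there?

By stars and bars with positive parts, the count is C(16,6) = 8008.

8008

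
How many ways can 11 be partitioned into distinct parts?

12

The partitions of 11 that satisfy the conditions:
11
10, 1
9, 2
8, 3
8, 2, 1
7, 4
7, 3, 1
6, 5
6, 4, 1
6, 3, 2
5, 4, 2
5, 3, 2, 1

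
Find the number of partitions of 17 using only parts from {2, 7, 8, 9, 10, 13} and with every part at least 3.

Enumerating:
7, 10
8, 9

2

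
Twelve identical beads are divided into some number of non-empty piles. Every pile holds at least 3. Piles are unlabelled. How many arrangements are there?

9

Listing the qualifying partitions of 12:
12
9,3
8,4
7,5
6,6
6,3,3
5,4,3
4,4,4
3,3,3,3
That's 9 in total.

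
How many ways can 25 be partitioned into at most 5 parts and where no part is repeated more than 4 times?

There are 376 such partitions.

376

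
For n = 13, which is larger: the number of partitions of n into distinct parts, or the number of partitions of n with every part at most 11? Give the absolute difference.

Partitions of 13 into distinct parts: 18.
Partitions of 13 with every part at most 11: 99.
|18 − 99| = 81.

81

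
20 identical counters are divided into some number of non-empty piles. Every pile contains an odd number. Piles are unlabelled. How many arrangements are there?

There are too many to list fully; the first 12 (by largest part) are:
19, 1
17, 3
17, 1, 1, 1
15, 5
15, 3, 1, 1
15, 1, 1, 1, 1, 1
13, 7
13, 5, 1, 1
13, 3, 3, 1
13, 3, 1, 1, 1, 1
13, 1, 1, 1, 1, 1, 1, 1
11, 9
…and 52 more, for 64 total.

64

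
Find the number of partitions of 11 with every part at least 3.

6

They are:
11
8, 3
7, 4
6, 5
5, 3, 3
4, 4, 3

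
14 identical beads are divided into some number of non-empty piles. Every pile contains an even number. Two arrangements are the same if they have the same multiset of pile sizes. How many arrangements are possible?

15

Enumerating:
14
12,2
10,4
10,2,2
8,6
8,4,2
8,2,2,2
6,6,2
6,4,4
6,4,2,2
6,2,2,2,2
4,4,4,2
4,4,2,2,2
4,2,2,2,2,2
2,2,2,2,2,2,2
Counting gives 15.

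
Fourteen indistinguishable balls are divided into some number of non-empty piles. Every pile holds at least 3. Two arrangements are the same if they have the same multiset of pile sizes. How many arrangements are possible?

They are:
14
11, 3
10, 4
9, 5
8, 6
8, 3, 3
7, 7
7, 4, 3
6, 5, 3
6, 4, 4
5, 5, 4
5, 3, 3, 3
4, 4, 3, 3
That's 13 in total.

13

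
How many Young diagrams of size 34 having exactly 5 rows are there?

603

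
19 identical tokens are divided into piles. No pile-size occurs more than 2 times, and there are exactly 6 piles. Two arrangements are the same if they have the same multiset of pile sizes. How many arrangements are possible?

23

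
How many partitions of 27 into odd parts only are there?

192

Systematic enumeration (by largest part, then next-largest, …) yields 192.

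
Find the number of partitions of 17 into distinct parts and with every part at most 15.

36

A partial list (first 12 by largest part):
2+15
3+14
1+2+14
4+13
1+3+13
5+12
1+4+12
2+3+12
6+11
1+5+11
2+4+11
1+2+3+11
…and 24 more, for 36 total.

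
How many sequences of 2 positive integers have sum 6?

5

A composition of 6 into 2 positive parts is chosen by placing 1 dividers among the 5 gaps between 6 units: C(5,1) = 5.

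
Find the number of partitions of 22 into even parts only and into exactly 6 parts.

7

Enumerating:
12, 2, 2, 2, 2, 2
10, 4, 2, 2, 2, 2
8, 6, 2, 2, 2, 2
8, 4, 4, 2, 2, 2
6, 6, 4, 2, 2, 2
6, 4, 4, 4, 2, 2
4, 4, 4, 4, 4, 2
That's 7 in total.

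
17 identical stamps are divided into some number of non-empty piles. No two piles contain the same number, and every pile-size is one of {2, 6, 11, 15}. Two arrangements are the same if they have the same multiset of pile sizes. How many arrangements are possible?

2

They are:
15 + 2
11 + 6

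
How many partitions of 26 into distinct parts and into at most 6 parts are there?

Direct enumeration gives 165 partitions.

165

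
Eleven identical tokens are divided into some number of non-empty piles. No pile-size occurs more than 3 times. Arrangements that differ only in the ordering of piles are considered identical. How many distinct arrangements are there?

38

A partial list (first 12 by largest part):
11
10,1
9,2
9,1,1
8,3
8,2,1
8,1,1,1
7,4
7,3,1
7,2,2
7,2,1,1
6,5
…and 26 more, for 38 total.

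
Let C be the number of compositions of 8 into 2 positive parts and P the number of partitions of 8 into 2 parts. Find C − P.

Compositions: C(7,1) = 7.
Partitions of 8 into exactly 2 parts: 4.
Difference: 7 − 4 = 3.

3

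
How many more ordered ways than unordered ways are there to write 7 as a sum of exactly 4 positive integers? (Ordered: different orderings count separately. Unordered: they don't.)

17

Ordered (compositions into 4 parts): C(6,3) = 20.
Partitions of 7 into exactly 4 parts: 3.
Difference: 20 − 3 = 17.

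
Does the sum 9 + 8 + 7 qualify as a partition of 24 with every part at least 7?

The parts sum to 24, and the condition 'every summand is at least 7' holds.

Yes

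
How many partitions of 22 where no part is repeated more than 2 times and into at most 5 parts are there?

Direct enumeration gives 215 partitions.

215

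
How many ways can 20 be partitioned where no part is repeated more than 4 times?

409

A full systematic count gives 409.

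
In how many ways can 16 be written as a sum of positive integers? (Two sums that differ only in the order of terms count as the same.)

231

Counting exhaustively, 231 partitions satisfy the conditions.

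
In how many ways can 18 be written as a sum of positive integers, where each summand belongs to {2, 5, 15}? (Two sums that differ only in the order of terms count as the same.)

The partitions of 18 that satisfy the conditions:
5 + 5 + 2 + 2 + 2 + 2
2 + 2 + 2 + 2 + 2 + 2 + 2 + 2 + 2

2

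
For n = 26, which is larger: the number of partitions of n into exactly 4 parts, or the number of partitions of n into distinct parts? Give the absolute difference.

Partitions of 26 into exactly 4 parts: 136.
Partitions of 26 into distinct parts: 165.
|136 − 165| = 29.

29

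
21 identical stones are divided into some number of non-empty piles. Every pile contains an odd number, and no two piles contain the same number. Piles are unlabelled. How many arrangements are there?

8

Enumerating:
21
17+3+1
15+5+1
13+7+1
13+5+3
11+9+1
11+7+3
9+7+5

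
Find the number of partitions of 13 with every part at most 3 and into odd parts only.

5

The partitions of 13 that satisfy the conditions:
3,3,3,3,1
3,3,3,1,1,1,1
3,3,1,1,1,1,1,1,1
3,1,1,1,1,1,1,1,1,1,1
1,1,1,1,1,1,1,1,1,1,1,1,1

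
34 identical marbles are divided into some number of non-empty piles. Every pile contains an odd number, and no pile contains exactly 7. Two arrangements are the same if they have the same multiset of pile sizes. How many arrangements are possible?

Counting exhaustively, 320 partitions satisfy the conditions.

320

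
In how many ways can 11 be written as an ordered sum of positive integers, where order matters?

The number of compositions of n is 2^(n−1); here 2^10 = 1024.

1024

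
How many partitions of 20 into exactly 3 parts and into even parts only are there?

Enumerating:
16,2,2
14,4,2
12,6,2
12,4,4
10,8,2
10,6,4
8,8,4
8,6,6
That's 8 in total.

8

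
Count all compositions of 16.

Each of the 15 gaps between 16 units is either a break or not: 2^15 = 32768.

32768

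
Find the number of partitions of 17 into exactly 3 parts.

24

Listing the qualifying partitions of 17:
1 + 1 + 15
1 + 2 + 14
1 + 3 + 13
2 + 2 + 13
1 + 4 + 12
2 + 3 + 12
1 + 5 + 11
2 + 4 + 11
3 + 3 + 11
1 + 6 + 10
2 + 5 + 10
3 + 4 + 10
1 + 7 + 9
2 + 6 + 9
3 + 5 + 9
4 + 4 + 9
1 + 8 + 8
2 + 7 + 8
3 + 6 + 8
4 + 5 + 8
3 + 7 + 7
4 + 6 + 7
5 + 5 + 7
5 + 6 + 6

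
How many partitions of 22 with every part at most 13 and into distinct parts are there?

A partial list (first 12 by largest part):
13+9
13+8+1
13+7+2
13+6+3
13+6+2+1
13+5+4
13+5+3+1
13+4+3+2
12+10
12+9+1
12+8+2
12+7+3
…and 52 more, for 64 total.

64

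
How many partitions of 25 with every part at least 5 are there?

30

There are too many to list fully; the first 12 (by largest part) are:
25
5+20
6+19
7+18
8+17
9+16
10+15
5+5+15
11+14
5+6+14
12+13
5+7+13
…and 18 more, for 30 total.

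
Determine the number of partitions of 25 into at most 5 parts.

377

Direct enumeration gives 377 partitions.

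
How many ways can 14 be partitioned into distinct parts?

22

Enumerating:
14
1+13
2+12
3+11
1+2+11
4+10
1+3+10
5+9
1+4+9
2+3+9
6+8
1+5+8
2+4+8
1+2+3+8
1+6+7
2+5+7
3+4+7
1+2+4+7
3+5+6
1+2+5+6
1+3+4+6
2+3+4+5
Counting gives 22.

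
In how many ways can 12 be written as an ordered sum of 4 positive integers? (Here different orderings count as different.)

165

Equivalently, choose which 3 of the 11 gaps become plus signs: C(11,3) = 165.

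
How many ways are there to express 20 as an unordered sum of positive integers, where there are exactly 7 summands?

A full systematic count gives 82.

82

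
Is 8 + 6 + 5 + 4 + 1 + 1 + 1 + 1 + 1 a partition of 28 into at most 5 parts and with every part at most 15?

No

The parts sum to 28, and the condition 'there are at most 5 summands' is violated.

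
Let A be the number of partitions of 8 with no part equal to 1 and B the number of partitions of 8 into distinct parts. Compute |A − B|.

1

Partitions of 8 with no part equal to 1: 7.
Partitions of 8 into distinct parts: 6.
|7 − 6| = 1.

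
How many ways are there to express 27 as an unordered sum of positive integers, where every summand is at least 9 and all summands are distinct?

6

Enumerating:
27
18 + 9
17 + 10
16 + 11
15 + 12
14 + 13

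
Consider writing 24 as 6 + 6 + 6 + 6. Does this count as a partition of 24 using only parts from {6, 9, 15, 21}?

The parts sum to 24, and the condition 'each summand belongs to {6, 9, 15, 21}' holds.

Yes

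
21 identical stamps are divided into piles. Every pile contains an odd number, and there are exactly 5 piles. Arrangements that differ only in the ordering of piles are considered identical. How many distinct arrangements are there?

They are:
17, 1, 1, 1, 1
15, 3, 1, 1, 1
13, 5, 1, 1, 1
13, 3, 3, 1, 1
11, 7, 1, 1, 1
11, 5, 3, 1, 1
11, 3, 3, 3, 1
9, 9, 1, 1, 1
9, 7, 3, 1, 1
9, 5, 5, 1, 1
9, 5, 3, 3, 1
9, 3, 3, 3, 3
7, 7, 5, 1, 1
7, 7, 3, 3, 1
7, 5, 5, 3, 1
7, 5, 3, 3, 3
5, 5, 5, 5, 1
5, 5, 5, 3, 3
That's 18 in total.

18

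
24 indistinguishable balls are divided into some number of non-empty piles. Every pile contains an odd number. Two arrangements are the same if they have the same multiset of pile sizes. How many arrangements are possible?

Direct enumeration gives 122 partitions.

122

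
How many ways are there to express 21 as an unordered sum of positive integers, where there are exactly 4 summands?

72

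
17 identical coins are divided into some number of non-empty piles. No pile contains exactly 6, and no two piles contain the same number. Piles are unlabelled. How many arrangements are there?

There are too many to list fully; the first 12 (by largest part) are:
17
1 + 16
2 + 15
3 + 14
1 + 2 + 14
4 + 13
1 + 3 + 13
5 + 12
1 + 4 + 12
2 + 3 + 12
1 + 5 + 11
2 + 4 + 11
…and 17 more, for 29 total.

29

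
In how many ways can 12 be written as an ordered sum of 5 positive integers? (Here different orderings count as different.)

Equivalently, choose which 4 of the 11 gaps become plus signs: C(11,4) = 330.

330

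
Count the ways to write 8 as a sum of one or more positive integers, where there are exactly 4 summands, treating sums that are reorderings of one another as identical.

5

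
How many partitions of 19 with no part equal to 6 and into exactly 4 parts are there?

There are too many to list fully; the first 12 (by largest part) are:
16 + 1 + 1 + 1
15 + 2 + 1 + 1
14 + 3 + 1 + 1
14 + 2 + 2 + 1
13 + 4 + 1 + 1
13 + 3 + 2 + 1
13 + 2 + 2 + 2
12 + 5 + 1 + 1
12 + 4 + 2 + 1
12 + 3 + 3 + 1
12 + 3 + 2 + 2
11 + 5 + 2 + 1
…and 28 more, for 40 total.

40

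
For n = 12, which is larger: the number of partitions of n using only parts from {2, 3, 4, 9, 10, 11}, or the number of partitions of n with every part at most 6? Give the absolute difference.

Partitions of 12 using only parts from {2, 3, 4, 9, 10, 11}: 9.
Partitions of 12 with every part at most 6: 58.
|9 − 58| = 49.

49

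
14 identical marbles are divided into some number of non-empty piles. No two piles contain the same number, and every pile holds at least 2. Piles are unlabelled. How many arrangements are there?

Listing the qualifying partitions of 14:
14
12, 2
11, 3
10, 4
9, 5
9, 3, 2
8, 6
8, 4, 2
7, 5, 2
7, 4, 3
6, 5, 3
5, 4, 3, 2
Counting gives 12.

12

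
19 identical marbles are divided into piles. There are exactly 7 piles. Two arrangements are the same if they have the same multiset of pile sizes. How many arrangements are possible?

65

There are too many to list fully; the first 12 (by largest part) are:
13 + 1 + 1 + 1 + 1 + 1 + 1
12 + 2 + 1 + 1 + 1 + 1 + 1
11 + 3 + 1 + 1 + 1 + 1 + 1
11 + 2 + 2 + 1 + 1 + 1 + 1
10 + 4 + 1 + 1 + 1 + 1 + 1
10 + 3 + 2 + 1 + 1 + 1 + 1
10 + 2 + 2 + 2 + 1 + 1 + 1
9 + 5 + 1 + 1 + 1 + 1 + 1
9 + 4 + 2 + 1 + 1 + 1 + 1
9 + 3 + 3 + 1 + 1 + 1 + 1
9 + 3 + 2 + 2 + 1 + 1 + 1
9 + 2 + 2 + 2 + 2 + 1 + 1
…and 53 more, for 65 total.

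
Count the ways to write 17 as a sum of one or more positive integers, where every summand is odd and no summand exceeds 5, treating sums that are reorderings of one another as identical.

Enumerating:
5 + 5 + 5 + 1 + 1
5 + 5 + 3 + 3 + 1
5 + 5 + 3 + 1 + 1 + 1 + 1
5 + 5 + 1 + 1 + 1 + 1 + 1 + 1 + 1
5 + 3 + 3 + 3 + 3
5 + 3 + 3 + 3 + 1 + 1 + 1
5 + 3 + 3 + 1 + 1 + 1 + 1 + 1 + 1
5 + 3 + 1 + 1 + 1 + 1 + 1 + 1 + 1 + 1 + 1
5 + 1 + 1 + 1 + 1 + 1 + 1 + 1 + 1 + 1 + 1 + 1 + 1
3 + 3 + 3 + 3 + 3 + 1 + 1
3 + 3 + 3 + 3 + 1 + 1 + 1 + 1 + 1
3 + 3 + 3 + 1 + 1 + 1 + 1 + 1 + 1 + 1 + 1
3 + 3 + 1 + 1 + 1 + 1 + 1 + 1 + 1 + 1 + 1 + 1 + 1
3 + 1 + 1 + 1 + 1 + 1 + 1 + 1 + 1 + 1 + 1 + 1 + 1 + 1 + 1
1 + 1 + 1 + 1 + 1 + 1 + 1 + 1 + 1 + 1 + 1 + 1 + 1 + 1 + 1 + 1 + 1

15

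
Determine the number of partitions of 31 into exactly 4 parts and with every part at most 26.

223

Systematic enumeration (by largest part, then next-largest, …) yields 223.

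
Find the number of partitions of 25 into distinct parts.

142

There are 142 such partitions.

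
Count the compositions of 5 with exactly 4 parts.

4

Place 3 bars in the 4 internal gaps of a row of 5 dots: C(4,3) = 4.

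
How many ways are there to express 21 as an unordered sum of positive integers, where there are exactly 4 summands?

Enumerating by decreasing first part gives 72 partitions in all.

72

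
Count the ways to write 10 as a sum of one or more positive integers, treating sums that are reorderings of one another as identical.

A partial list (first 12 by largest part):
10
9+1
8+2
8+1+1
7+3
7+2+1
7+1+1+1
6+4
6+3+1
6+2+2
6+2+1+1
6+1+1+1+1
…and 30 more, for 42 total.

42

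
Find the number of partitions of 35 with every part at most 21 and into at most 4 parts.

318

Direct enumeration gives 318 partitions.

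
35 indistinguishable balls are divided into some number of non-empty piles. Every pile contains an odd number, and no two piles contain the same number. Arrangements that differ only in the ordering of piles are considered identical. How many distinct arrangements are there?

A partial list (first 12 by largest part):
35
31 + 3 + 1
29 + 5 + 1
27 + 7 + 1
27 + 5 + 3
25 + 9 + 1
25 + 7 + 3
23 + 11 + 1
23 + 9 + 3
23 + 7 + 5
21 + 13 + 1
21 + 11 + 3
…and 17 more, for 29 total.

29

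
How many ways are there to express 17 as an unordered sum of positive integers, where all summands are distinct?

There are too many to list fully; the first 12 (by largest part) are:
17
16, 1
15, 2
14, 3
14, 2, 1
13, 4
13, 3, 1
12, 5
12, 4, 1
12, 3, 2
11, 6
11, 5, 1
…and 26 more, for 38 total.

38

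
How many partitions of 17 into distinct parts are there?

38

A partial list (first 12 by largest part):
17
16, 1
15, 2
14, 3
14, 2, 1
13, 4
13, 3, 1
12, 5
12, 4, 1
12, 3, 2
11, 6
11, 5, 1
…and 26 more, for 38 total.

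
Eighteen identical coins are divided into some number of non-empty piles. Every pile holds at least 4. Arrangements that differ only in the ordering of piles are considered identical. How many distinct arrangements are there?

Enumerating:
18
14,4
13,5
12,6
11,7
10,8
10,4,4
9,9
9,5,4
8,6,4
8,5,5
7,7,4
7,6,5
6,6,6
6,4,4,4
5,5,4,4

16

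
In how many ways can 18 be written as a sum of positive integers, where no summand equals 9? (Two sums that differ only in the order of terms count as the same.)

Direct enumeration gives 355 partitions.

355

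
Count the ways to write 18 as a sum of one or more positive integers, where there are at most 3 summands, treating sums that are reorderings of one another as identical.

37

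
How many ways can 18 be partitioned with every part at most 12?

366

There are 366 such partitions.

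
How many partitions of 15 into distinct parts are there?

There are too many to list fully; the first 12 (by largest part) are:
15
14,1
13,2
12,3
12,2,1
11,4
11,3,1
10,5
10,4,1
10,3,2
9,6
9,5,1
…and 15 more, for 27 total.

27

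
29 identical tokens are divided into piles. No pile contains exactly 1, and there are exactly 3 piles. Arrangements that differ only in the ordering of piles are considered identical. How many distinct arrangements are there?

56

A partial list (first 12 by largest part):
25,2,2
24,3,2
23,4,2
23,3,3
22,5,2
22,4,3
21,6,2
21,5,3
21,4,4
20,7,2
20,6,3
20,5,4
…and 44 more, for 56 total.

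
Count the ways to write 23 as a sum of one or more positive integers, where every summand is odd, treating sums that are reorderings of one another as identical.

104

A full systematic count gives 104.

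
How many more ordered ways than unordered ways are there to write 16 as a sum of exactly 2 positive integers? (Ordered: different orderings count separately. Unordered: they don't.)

7

Compositions: C(15,1) = 15.
Partitions of 16 into exactly 2 parts: 8.
Difference: 15 − 8 = 7.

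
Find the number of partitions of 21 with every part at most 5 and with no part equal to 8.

There are 221 such partitions.

221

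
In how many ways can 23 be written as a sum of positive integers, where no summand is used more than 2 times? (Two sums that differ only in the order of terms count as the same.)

355

Enumerating by decreasing first part gives 355 partitions in all.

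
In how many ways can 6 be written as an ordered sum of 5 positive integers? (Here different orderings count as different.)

5

Equivalently, choose which 4 of the 5 gaps become plus signs: C(5,4) = 5.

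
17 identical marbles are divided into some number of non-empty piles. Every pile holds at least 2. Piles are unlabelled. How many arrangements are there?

There are too many to list fully; the first 12 (by largest part) are:
17
2 + 15
3 + 14
4 + 13
2 + 2 + 13
5 + 12
2 + 3 + 12
6 + 11
2 + 4 + 11
3 + 3 + 11
2 + 2 + 2 + 11
7 + 10
…and 54 more, for 66 total.

66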